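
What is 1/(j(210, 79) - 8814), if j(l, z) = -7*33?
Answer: -1/9045 ≈ -0.00011056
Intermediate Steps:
j(l, z) = -231
1/(j(210, 79) - 8814) = 1/(-231 - 8814) = 1/(-9045) = -1/9045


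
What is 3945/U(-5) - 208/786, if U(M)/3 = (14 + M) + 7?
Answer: 515131/6288 ≈ 81.923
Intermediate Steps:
U(M) = 63 + 3*M (U(M) = 3*((14 + M) + 7) = 3*(21 + M) = 63 + 3*M)
3945/U(-5) - 208/786 = 3945/(63 + 3*(-5)) - 208/786 = 3945/(63 - 15) - 208*1/786 = 3945/48 - 104/393 = 3945*(1/48) - 104/393 = 1315/16 - 104/393 = 515131/6288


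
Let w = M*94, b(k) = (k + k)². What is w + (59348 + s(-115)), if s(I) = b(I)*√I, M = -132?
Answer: 46940 + 52900*I*√115 ≈ 46940.0 + 5.6729e+5*I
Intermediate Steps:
b(k) = 4*k² (b(k) = (2*k)² = 4*k²)
s(I) = 4*I^(5/2) (s(I) = (4*I²)*√I = 4*I^(5/2))
w = -12408 (w = -132*94 = -12408)
w + (59348 + s(-115)) = -12408 + (59348 + 4*(-115)^(5/2)) = -12408 + (59348 + 4*(13225*I*√115)) = -12408 + (59348 + 52900*I*√115) = 46940 + 52900*I*√115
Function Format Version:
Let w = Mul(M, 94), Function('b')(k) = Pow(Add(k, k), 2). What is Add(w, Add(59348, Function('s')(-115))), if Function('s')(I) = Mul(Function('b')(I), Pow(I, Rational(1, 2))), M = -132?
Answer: Add(46940, Mul(52900, I, Pow(115, Rational(1, 2)))) ≈ Add(46940., Mul(5.6729e+5, I))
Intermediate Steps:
Function('b')(k) = Mul(4, Pow(k, 2)) (Function('b')(k) = Pow(Mul(2, k), 2) = Mul(4, Pow(k, 2)))
Function('s')(I) = Mul(4, Pow(I, Rational(5, 2))) (Function('s')(I) = Mul(Mul(4, Pow(I, 2)), Pow(I, Rational(1, 2))) = Mul(4, Pow(I, Rational(5, 2))))
w = -12408 (w = Mul(-132, 94) = -12408)
Add(w, Add(59348, Function('s')(-115))) = Add(-12408, Add(59348, Mul(4, Pow(-115, Rational(5, 2))))) = Add(-12408, Add(59348, Mul(4, Mul(13225, I, Pow(115, Rational(1, 2)))))) = Add(-12408, Add(59348, Mul(52900, I, Pow(115, Rational(1, 2))))) = Add(46940, Mul(52900, I, Pow(115, Rational(1, 2))))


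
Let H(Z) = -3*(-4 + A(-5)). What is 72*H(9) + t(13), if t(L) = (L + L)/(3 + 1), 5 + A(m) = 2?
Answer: 3037/2 ≈ 1518.5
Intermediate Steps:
A(m) = -3 (A(m) = -5 + 2 = -3)
t(L) = L/2 (t(L) = (2*L)/4 = (2*L)*(¼) = L/2)
H(Z) = 21 (H(Z) = -3*(-4 - 3) = -3*(-7) = 21)
72*H(9) + t(13) = 72*21 + (½)*13 = 1512 + 13/2 = 3037/2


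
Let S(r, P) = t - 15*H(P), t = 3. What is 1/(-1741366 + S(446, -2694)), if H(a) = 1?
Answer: -1/1741378 ≈ -5.7426e-7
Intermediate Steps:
S(r, P) = -12 (S(r, P) = 3 - 15*1 = 3 - 15 = -12)
1/(-1741366 + S(446, -2694)) = 1/(-1741366 - 12) = 1/(-1741378) = -1/1741378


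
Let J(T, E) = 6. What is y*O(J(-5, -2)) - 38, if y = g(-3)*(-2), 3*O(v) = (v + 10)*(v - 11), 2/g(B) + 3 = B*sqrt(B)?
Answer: (-38*sqrt(3) + 662*I/9)/(sqrt(3) - I) ≈ -46.889 + 15.396*I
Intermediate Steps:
g(B) = 2/(-3 + B**(3/2)) (g(B) = 2/(-3 + B*sqrt(B)) = 2/(-3 + B**(3/2)))
O(v) = (-11 + v)*(10 + v)/3 (O(v) = ((v + 10)*(v - 11))/3 = ((10 + v)*(-11 + v))/3 = ((-11 + v)*(10 + v))/3 = (-11 + v)*(10 + v)/3)
y = -4/(-3 - 3*I*sqrt(3)) (y = (2/(-3 + (-3)**(3/2)))*(-2) = (2/(-3 - 3*I*sqrt(3)))*(-2) = -4/(-3 - 3*I*sqrt(3)) ≈ 0.33333 - 0.57735*I)
y*O(J(-5, -2)) - 38 = (1/3 - I*sqrt(3)/3)*(-110/3 - 1/3*6 + (1/3)*6**2) - 38 = (1/3 - I*sqrt(3)/3)*(-110/3 - 2 + (1/3)*36) - 38 = (1/3 - I*sqrt(3)/3)*(-110/3 - 2 + 12) - 38 = (1/3 - I*sqrt(3)/3)*(-80/3) - 38 = (-80/9 + 80*I*sqrt(3)/9) - 38 = -422/9 + 80*I*sqrt(3)/9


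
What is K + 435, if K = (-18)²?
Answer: 759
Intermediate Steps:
K = 324
K + 435 = 324 + 435 = 759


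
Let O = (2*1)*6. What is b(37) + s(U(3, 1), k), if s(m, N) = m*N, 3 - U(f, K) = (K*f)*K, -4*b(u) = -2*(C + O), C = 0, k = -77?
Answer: 6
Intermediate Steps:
O = 12 (O = 2*6 = 12)
b(u) = 6 (b(u) = -(-1)*(0 + 12)/2 = -(-1)*12/2 = -1/4*(-24) = 6)
U(f, K) = 3 - f*K**2 (U(f, K) = 3 - K*f*K = 3 - f*K**2)
s(m, N) = N*m
b(37) + s(U(3, 1), k) = 6 - 77*(3 - 1*3*1**2) = 6 - 77*(3 - 1*3*1) = 6 - 77*(3 - 3) = 6 - 77*0 = 6 + 0 = 6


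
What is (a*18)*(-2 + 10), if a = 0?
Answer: 0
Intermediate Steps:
(a*18)*(-2 + 10) = (0*18)*(-2 + 10) = 0*8 = 0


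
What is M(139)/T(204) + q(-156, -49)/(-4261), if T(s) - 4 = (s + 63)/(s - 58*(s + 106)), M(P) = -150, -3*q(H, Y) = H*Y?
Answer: -11181037724/301836457 ≈ -37.043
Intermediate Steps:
q(H, Y) = -H*Y/3
T(s) = 4 + (63 + s)/(-6148 - 57*s) (T(s) = 4 + (s + 63)/(s - 58*(s + 106)) = 4 + (63 + s)/(s - 58*(106 + s)) = 4 + (63 + s)/(s + (-6148 - 58*s)) = 4 + (63 + s)/(-6148 - 57*s))
M(139)/T(204) + q(-156, -49)/(-4261) = -150*(6148 + 57*204)/(24529 + 227*204) - ⅓*(-156)*(-49)/(-4261) = -150*(6148 + 11628)/(24529 + 46308) - 2548*(-1/4261) = -150/(70837/17776) + 2548/4261 = -150/((1/17776)*70837) + 2548/4261 = -150/70837/17776 + 2548/4261 = -150*17776/70837 + 2548/4261 = -2666400/70837 + 2548/4261 = -11181037724/301836457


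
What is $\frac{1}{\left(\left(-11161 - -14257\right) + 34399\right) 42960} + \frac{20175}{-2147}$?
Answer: $- \frac{32497591407853}{3458355824400} \approx -9.3968$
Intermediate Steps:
$\frac{1}{\left(\left(-11161 - -14257\right) + 34399\right) 42960} + \frac{20175}{-2147} = \frac{1}{\left(-11161 + 14257\right) + 34399} \cdot \frac{1}{42960} + 20175 \left(- \frac{1}{2147}\right) = \frac{1}{3096 + 34399} \cdot \frac{1}{42960} - \frac{20175}{2147} = \frac{1}{37495} \cdot \frac{1}{42960} - \frac{20175}{2147} = \frac{1}{1610785200} - \frac{20175}{2147} = - \frac{32497591407853}{3458355824400}$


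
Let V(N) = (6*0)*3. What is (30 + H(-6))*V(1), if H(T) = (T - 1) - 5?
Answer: 0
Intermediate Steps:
V(N) = 0 (V(N) = 0*3 = 0)
H(T) = -6 + T (H(T) = (-1 + T) - 5 = -6 + T)
(30 + H(-6))*V(1) = (30 + (-6 - 6))*0 = (30 - 12)*0 = 18*0 = 0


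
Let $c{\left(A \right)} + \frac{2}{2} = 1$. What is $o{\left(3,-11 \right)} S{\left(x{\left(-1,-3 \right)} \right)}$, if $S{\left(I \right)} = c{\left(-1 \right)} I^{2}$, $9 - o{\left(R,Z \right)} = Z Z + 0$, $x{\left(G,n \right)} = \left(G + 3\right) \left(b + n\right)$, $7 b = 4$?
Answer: $0$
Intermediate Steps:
$b = \frac{4}{7}$ ($b = \frac{1}{7} \cdot 4 = \frac{4}{7} \approx 0.57143$)
$c{\left(A \right)} = 0$ ($c{\left(A \right)} = -1 + 1 = 0$)
$x{\left(G,n \right)} = \left(3 + G\right) \left(\frac{4}{7} + n\right)$ ($x{\left(G,n \right)} = \left(G + 3\right) \left(\frac{4}{7} + n\right) = \left(3 + G\right) \left(\frac{4}{7} + n\right)$)
$o{\left(R,Z \right)} = 9 - Z^{2}$ ($o{\left(R,Z \right)} = 9 - \left(Z Z + 0\right) = 9 - \left(Z^{2} + 0\right) = 9 - Z^{2}$)
$S{\left(I \right)} = 0$ ($S{\left(I \right)} = 0 I^{2} = 0$)
$o{\left(3,-11 \right)} S{\left(x{\left(-1,-3 \right)} \right)} = \left(9 - \left(-11\right)^{2}\right) 0 = \left(9 - 121\right) 0 = \left(-112\right) 0 = 0$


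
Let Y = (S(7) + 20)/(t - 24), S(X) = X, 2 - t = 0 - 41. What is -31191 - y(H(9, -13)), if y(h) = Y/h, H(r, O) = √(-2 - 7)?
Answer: -31191 + 9*I/19 ≈ -31191.0 + 0.47368*I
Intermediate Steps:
t = 43 (t = 2 - (0 - 41) = 2 - 1*(-41) = 2 + 41 = 43)
H(r, O) = 3*I (H(r, O) = √(-9) = 3*I)
Y = 27/19 (Y = (7 + 20)/(43 - 24) = 27/19 ≈ 1.4211)
y(h) = 27/(19*h)
-31191 - y(H(9, -13)) = -31191 - 27/(19*(3*I)) = -31191 - 27*(-I/3)/19 = -31191 - (-9)*I/19 = -31191 + 9*I/19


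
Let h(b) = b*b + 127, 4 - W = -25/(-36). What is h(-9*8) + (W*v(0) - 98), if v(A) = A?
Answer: 5213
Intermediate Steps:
W = 119/36 (W = 4 - (-25)/(-36) = 4 - (-25)*(-1)/36 = 4 - 1*25/36 = 4 - 25/36 = 119/36 ≈ 3.3056)
h(b) = 127 + b**2 (h(b) = b**2 + 127 = 127 + b**2)
h(-9*8) + (W*v(0) - 98) = (127 + (-9*8)**2) + ((119/36)*0 - 98) = (127 + (-72)**2) + (0 - 98) = (127 + 5184) - 98 = 5311 - 98 = 5213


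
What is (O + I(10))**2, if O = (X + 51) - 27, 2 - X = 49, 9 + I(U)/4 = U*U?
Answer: 116281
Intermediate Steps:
I(U) = -36 + 4*U**2 (I(U) = -36 + 4*(U*U) = -36 + 4*U**2)
X = -47 (X = 2 - 1*49 = 2 - 49 = -47)
O = -23 (O = (-47 + 51) - 27 = 4 - 27 = -23)
(O + I(10))**2 = (-23 + (-36 + 4*10**2))**2 = (-23 + (-36 + 4*100))**2 = (-23 + (-36 + 400))**2 = (-23 + 364)**2 = 341**2 = 116281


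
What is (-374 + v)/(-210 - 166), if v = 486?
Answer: -14/47 ≈ -0.29787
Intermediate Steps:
(-374 + v)/(-210 - 166) = (-374 + 486)/(-210 - 166) = 112/(-376) = 112*(-1/376) = -14/47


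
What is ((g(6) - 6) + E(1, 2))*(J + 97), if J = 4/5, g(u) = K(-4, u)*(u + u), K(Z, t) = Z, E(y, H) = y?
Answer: -25917/5 ≈ -5183.4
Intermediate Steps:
g(u) = -8*u (g(u) = -4*(u + u) = -8*u)
J = ⅘ (J = 4*(⅕) = ⅘ ≈ 0.80000)
((g(6) - 6) + E(1, 2))*(J + 97) = ((-8*6 - 6) + 1)*(⅘ + 97) = ((-48 - 6) + 1)*(489/5) = (-54 + 1)*(489/5) = -53*489/5 = -25917/5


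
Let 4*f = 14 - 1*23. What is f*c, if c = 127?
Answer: -1143/4 ≈ -285.75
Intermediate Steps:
f = -9/4 (f = (14 - 1*23)/4 = (14 - 23)/4 = (1/4)*(-9) = -9/4 ≈ -2.2500)
f*c = -9/4*127 = -1143/4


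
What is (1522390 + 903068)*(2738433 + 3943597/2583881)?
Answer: 1009531111520895180/151993 ≈ 6.6420e+12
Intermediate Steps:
(1522390 + 903068)*(2738433 + 3943597/2583881) = 2425458*(2738433 + 3943597*(1/2583881)) = 2425458*(2738433 + 3943597/2583881) = 2425458*(7075788942070/2583881) = 1009531111520895180/151993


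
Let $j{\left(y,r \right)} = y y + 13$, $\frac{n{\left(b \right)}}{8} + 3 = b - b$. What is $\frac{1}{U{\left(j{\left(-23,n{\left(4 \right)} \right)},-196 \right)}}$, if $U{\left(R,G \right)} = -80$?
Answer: $- \frac{1}{80} \approx -0.0125$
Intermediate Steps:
$n{\left(b \right)} = -24$ ($n{\left(b \right)} = -24 + 8 \left(b - b\right) = -24 + 8 \cdot 0 = -24 + 0 = -24$)
$j{\left(y,r \right)} = 13 + y^{2}$ ($j{\left(y,r \right)} = y^{2} + 13 = 13 + y^{2}$)
$\frac{1}{U{\left(j{\left(-23,n{\left(4 \right)} \right)},-196 \right)}} = \frac{1}{-80} = - \frac{1}{80}$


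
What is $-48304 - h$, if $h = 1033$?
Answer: $-49337$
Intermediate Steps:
$-48304 - h = -48304 - 1033 = -49337$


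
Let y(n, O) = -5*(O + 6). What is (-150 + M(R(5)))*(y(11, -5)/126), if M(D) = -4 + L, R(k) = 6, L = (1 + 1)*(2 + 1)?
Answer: 370/63 ≈ 5.8730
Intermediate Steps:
L = 6 (L = 2*3 = 6)
M(D) = 2 (M(D) = -4 + 6 = 2)
y(n, O) = -30 - 5*O (y(n, O) = -5*(6 + O) = -30 - 5*O)
(-150 + M(R(5)))*(y(11, -5)/126) = (-150 + 2)*((-30 - 5*(-5))/126) = -148*(-30 + 25)/126 = -(-740)/126 = -148*(-5/126) = 370/63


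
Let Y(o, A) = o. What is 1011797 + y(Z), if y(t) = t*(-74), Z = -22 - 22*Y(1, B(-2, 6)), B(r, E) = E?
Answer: 1015053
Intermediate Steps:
Z = -44 (Z = -22 - 22*1 = -22 - 22 = -44)
y(t) = -74*t
1011797 + y(Z) = 1011797 - 74*(-44) = 1011797 + 3256 = 1015053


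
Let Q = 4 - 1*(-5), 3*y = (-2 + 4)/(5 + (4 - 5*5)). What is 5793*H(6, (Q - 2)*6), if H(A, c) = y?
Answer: -1931/8 ≈ -241.38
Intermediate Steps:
y = -1/24 (y = ((-2 + 4)/(5 + (4 - 5*5)))/3 = (2/(5 + (4 - 25)))/3 = (2/(5 - 21))/3 = (2/(-16))/3 = (2*(-1/16))/3 = (1/3)*(-1/8) = -1/24 ≈ -0.041667)
Q = 9 (Q = 4 + 5 = 9)
H(A, c) = -1/24
5793*H(6, (Q - 2)*6) = 5793*(-1/24) = -1931/8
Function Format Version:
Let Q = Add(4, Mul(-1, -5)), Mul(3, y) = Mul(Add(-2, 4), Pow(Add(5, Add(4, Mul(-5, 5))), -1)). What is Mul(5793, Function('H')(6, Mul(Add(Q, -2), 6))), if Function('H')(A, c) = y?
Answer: Rational(-1931, 8) ≈ -241.38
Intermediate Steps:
y = Rational(-1, 24) (y = Mul(Rational(1, 3), Mul(Add(-2, 4), Pow(Add(5, Add(4, Mul(-5, 5))), -1))) = Mul(Rational(1, 3), Mul(2, Pow(Add(5, Add(4, -25)), -1))) = Mul(Rational(1, 3), Mul(2, Pow(Add(5, -21), -1))) = Mul(Rational(1, 3), Mul(2, Pow(-16, -1))) = Mul(Rational(1, 3), Mul(2, Rational(-1, 16))) = Mul(Rational(1, 3), Rational(-1, 8)) = Rational(-1, 24) ≈ -0.041667)
Q = 9 (Q = Add(4, 5) = 9)
Function('H')(A, c) = Rational(-1, 24)
Mul(5793, Function('H')(6, Mul(Add(Q, -2), 6))) = Mul(5793, Rational(-1, 24)) = Rational(-1931, 8)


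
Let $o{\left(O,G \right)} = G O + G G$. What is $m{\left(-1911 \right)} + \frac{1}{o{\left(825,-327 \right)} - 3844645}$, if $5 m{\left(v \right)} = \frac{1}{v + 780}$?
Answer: $- \frac{4013146}{22662361605} \approx -0.00017708$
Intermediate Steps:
$o{\left(O,G \right)} = G^{2} + G O$ ($o{\left(O,G \right)} = G O + G^{2} = G^{2} + G O$)
$m{\left(v \right)} = \frac{1}{5 \left(780 + v\right)}$ ($m{\left(v \right)} = \frac{1}{5 \left(v + 780\right)} = \frac{1}{5 \left(780 + v\right)}$)
$m{\left(-1911 \right)} + \frac{1}{o{\left(825,-327 \right)} - 3844645} = \frac{1}{5 \left(780 - 1911\right)} + \frac{1}{- 327 \left(-327 + 825\right) - 3844645} = \frac{1}{5 \left(-1131\right)} + \frac{1}{\left(-327\right) 498 - 3844645} = \frac{1}{5} \left(- \frac{1}{1131}\right) + \frac{1}{-162846 - 3844645} = - \frac{1}{5655} + \frac{1}{-4007491} = - \frac{1}{5655} - \frac{1}{4007491} = - \frac{4013146}{22662361605}$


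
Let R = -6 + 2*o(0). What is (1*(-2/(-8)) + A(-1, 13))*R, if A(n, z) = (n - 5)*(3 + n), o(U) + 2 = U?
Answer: 235/2 ≈ 117.50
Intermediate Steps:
o(U) = -2 + U
A(n, z) = (-5 + n)*(3 + n)
R = -10 (R = -6 + 2*(-2 + 0) = -6 + 2*(-2) = -6 - 4 = -10)
(1*(-2/(-8)) + A(-1, 13))*R = (1*(-2/(-8)) + (-15 + (-1)² - 2*(-1)))*(-10) = (1*(-2*(-⅛)) + (-15 + 1 + 2))*(-10) = (1*(¼) - 12)*(-10) = (¼ - 12)*(-10) = -47/4*(-10) = 235/2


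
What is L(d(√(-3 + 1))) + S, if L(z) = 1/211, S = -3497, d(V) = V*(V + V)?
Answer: -737866/211 ≈ -3497.0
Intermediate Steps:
d(V) = 2*V² (d(V) = V*(2*V) = 2*V²)
L(z) = 1/211
L(d(√(-3 + 1))) + S = 1/211 - 3497 = -737866/211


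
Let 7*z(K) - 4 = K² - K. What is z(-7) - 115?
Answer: -745/7 ≈ -106.43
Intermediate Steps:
z(K) = 4/7 - K/7 + K²/7 (z(K) = 4/7 + (K² - K)/7 = 4/7 + (-K/7 + K²/7) = 4/7 - K/7 + K²/7)
z(-7) - 115 = (4/7 - ⅐*(-7) + (⅐)*(-7)²) - 115 = (4/7 + 1 + (⅐)*49) - 115 = (4/7 + 1 + 7) - 115 = 60/7 - 115 = -745/7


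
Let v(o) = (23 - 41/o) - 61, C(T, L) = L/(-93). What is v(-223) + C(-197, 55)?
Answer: -796534/20739 ≈ -38.408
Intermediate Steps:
C(T, L) = -L/93 (C(T, L) = L*(-1/93) = -L/93)
v(o) = -38 - 41/o
v(-223) + C(-197, 55) = (-38 - 41/(-223)) - 1/93*55 = (-38 - 41*(-1/223)) - 55/93 = (-38 + 41/223) - 55/93 = -8433/223 - 55/93 = -796534/20739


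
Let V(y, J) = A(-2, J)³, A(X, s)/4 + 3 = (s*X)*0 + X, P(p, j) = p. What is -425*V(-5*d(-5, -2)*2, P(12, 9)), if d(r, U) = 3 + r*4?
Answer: 3400000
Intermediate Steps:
A(X, s) = -12 + 4*X (A(X, s) = -12 + 4*((s*X)*0 + X) = -12 + 4*((X*s)*0 + X) = -12 + 4*(0 + X) = -12 + 4*X)
d(r, U) = 3 + 4*r
V(y, J) = -8000 (V(y, J) = (-12 + 4*(-2))³ = (-12 - 8)³ = (-20)³ = -8000)
-425*V(-5*d(-5, -2)*2, P(12, 9)) = -425*(-8000) = 3400000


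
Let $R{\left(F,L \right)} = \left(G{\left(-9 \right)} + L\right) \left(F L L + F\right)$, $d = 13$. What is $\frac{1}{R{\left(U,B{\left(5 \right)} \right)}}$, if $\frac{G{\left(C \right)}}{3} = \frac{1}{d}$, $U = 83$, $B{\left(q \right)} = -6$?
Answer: $- \frac{13}{230325} \approx -5.6442 \cdot 10^{-5}$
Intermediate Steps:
$G{\left(C \right)} = \frac{3}{13}$
$R{\left(F,L \right)} = \left(\frac{3}{13} + L\right) \left(F + F L^{2}\right)$ ($R{\left(F,L \right)} = \left(\frac{3}{13} + L\right) \left(F L L + F\right) = \left(\frac{3}{13} + L\right) \left(F L^{2} + F\right) = \left(\frac{3}{13} + L\right) \left(F + F L^{2}\right)$)
$\frac{1}{R{\left(U,B{\left(5 \right)} \right)}} = \frac{1}{\frac{1}{13} \cdot 83 \left(3 + 3 \left(-6\right)^{2} + 13 \left(-6\right) + 13 \left(-6\right)^{3}\right)} = \frac{1}{\frac{1}{13} \cdot 83 \left(3 + 3 \cdot 36 - 78 + 13 \left(-216\right)\right)} = \frac{1}{\frac{1}{13} \cdot 83 \left(3 + 108 - 78 - 2808\right)} = \frac{1}{\frac{1}{13} \cdot 83 \left(-2775\right)} = \frac{1}{- \frac{230325}{13}} = - \frac{13}{230325}$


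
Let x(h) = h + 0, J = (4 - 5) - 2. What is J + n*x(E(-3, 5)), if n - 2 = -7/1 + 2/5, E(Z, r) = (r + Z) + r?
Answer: -176/5 ≈ -35.200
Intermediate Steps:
J = -3 (J = -1 - 2 = -3)
E(Z, r) = Z + 2*r (E(Z, r) = (Z + r) + r = Z + 2*r)
n = -23/5 (n = 2 + (-7/1 + 2/5) = 2 + (-7*1 + 2*(⅕)) = 2 + (-7 + ⅖) = 2 - 33/5 = -23/5 ≈ -4.6000)
x(h) = h
J + n*x(E(-3, 5)) = -3 - 23*(-3 + 2*5)/5 = -3 - 23*(-3 + 10)/5 = -3 - 23/5*7 = -3 - 161/5 = -176/5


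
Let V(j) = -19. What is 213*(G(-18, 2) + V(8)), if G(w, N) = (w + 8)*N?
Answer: -8307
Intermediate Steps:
G(w, N) = N*(8 + w) (G(w, N) = (8 + w)*N = N*(8 + w))
213*(G(-18, 2) + V(8)) = 213*(2*(8 - 18) - 19) = 213*(2*(-10) - 19) = 213*(-20 - 19) = 213*(-39) = -8307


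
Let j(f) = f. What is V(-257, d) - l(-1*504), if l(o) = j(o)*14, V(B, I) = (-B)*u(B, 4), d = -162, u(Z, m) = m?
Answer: 8084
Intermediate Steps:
V(B, I) = -4*B (V(B, I) = -B*4 = -4*B)
l(o) = 14*o (l(o) = o*14 = 14*o)
V(-257, d) - l(-1*504) = -4*(-257) - 14*(-1*504) = 1028 - 14*(-504) = 1028 - 1*(-7056) = 1028 + 7056 = 8084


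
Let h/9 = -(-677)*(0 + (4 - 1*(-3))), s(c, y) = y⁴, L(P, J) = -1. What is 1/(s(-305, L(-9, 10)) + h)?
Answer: 1/42652 ≈ 2.3446e-5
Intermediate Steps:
h = 42651 (h = 9*(-(-677)*(0 + (4 - 1*(-3)))) = 9*(-(-677)*(0 + (4 + 3))) = 9*(-(-677)*(0 + 7)) = 9*(-(-677)*7) = 9*(-677*(-7)) = 9*4739 = 42651)
1/(s(-305, L(-9, 10)) + h) = 1/((-1)⁴ + 42651) = 1/(1 + 42651) = 1/42652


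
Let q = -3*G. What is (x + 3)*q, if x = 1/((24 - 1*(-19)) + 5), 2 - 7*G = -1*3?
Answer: -725/112 ≈ -6.4732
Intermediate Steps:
G = 5/7 (G = 2/7 - (-1)*3/7 = 2/7 - 1/7*(-3) = 2/7 + 3/7 = 5/7 ≈ 0.71429)
x = 1/48 (x = 1/((24 + 19) + 5) = 1/(43 + 5) = 1/48 ≈ 0.020833)
q = -15/7 (q = -3*5/7 = -15/7 ≈ -2.1429)
(x + 3)*q = (1/48 + 3)*(-15/7) = (145/48)*(-15/7) = -725/112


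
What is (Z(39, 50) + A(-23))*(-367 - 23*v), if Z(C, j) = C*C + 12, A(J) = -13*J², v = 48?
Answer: 7861024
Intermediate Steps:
Z(C, j) = 12 + C² (Z(C, j) = C² + 12 = 12 + C²)
(Z(39, 50) + A(-23))*(-367 - 23*v) = ((12 + 39²) - 13*(-23)²)*(-367 - 23*48) = ((12 + 1521) - 13*529)*(-367 - 1104) = (1533 - 6877)*(-1471) = -5344*(-1471) = 7861024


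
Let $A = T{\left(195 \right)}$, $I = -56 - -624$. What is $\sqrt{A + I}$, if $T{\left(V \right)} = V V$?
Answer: $\sqrt{38593} \approx 196.45$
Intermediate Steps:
$T{\left(V \right)} = V^{2}$
$I = 568$ ($I = -56 + 624 = 568$)
$A = 38025$ ($A = 195^{2} = 38025$)
$\sqrt{A + I} = \sqrt{38025 + 568} = \sqrt{38593}$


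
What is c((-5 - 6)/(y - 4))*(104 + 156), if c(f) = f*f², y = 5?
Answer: -346060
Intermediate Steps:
c(f) = f³
c((-5 - 6)/(y - 4))*(104 + 156) = ((-5 - 6)/(5 - 4))³*(104 + 156) = (-11/1)³*260 = (-11*1)³*260 = (-11)³*260 = -1331*260 = -346060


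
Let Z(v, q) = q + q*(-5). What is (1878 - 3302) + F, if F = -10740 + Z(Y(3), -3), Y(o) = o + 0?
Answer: -12152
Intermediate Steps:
Y(o) = o
Z(v, q) = -4*q (Z(v, q) = q - 5*q = -4*q)
F = -10728 (F = -10740 - 4*(-3) = -10740 + 12 = -10728)
(1878 - 3302) + F = (1878 - 3302) - 10728 = -1424 - 10728 = -12152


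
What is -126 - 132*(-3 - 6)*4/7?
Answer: 3870/7 ≈ 552.86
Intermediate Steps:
-126 - 132*(-3 - 6)*4/7 = -126 - (-1188)*4*(⅐) = -126 - (-1188)*4/7 = -126 - 132*(-36/7) = -126 + 4752/7 = 3870/7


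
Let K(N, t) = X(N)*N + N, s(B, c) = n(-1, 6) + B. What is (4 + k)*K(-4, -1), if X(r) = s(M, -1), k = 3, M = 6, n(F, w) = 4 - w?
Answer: -140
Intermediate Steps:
s(B, c) = -2 + B (s(B, c) = (4 - 1*6) + B = (4 - 6) + B = -2 + B)
X(r) = 4 (X(r) = -2 + 6 = 4)
K(N, t) = 5*N (K(N, t) = 4*N + N = 5*N)
(4 + k)*K(-4, -1) = (4 + 3)*(5*(-4)) = 7*(-20) = -140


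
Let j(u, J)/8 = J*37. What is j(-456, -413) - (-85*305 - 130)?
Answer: -96193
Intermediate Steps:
j(u, J) = 296*J (j(u, J) = 8*(J*37) = 8*(37*J) = 296*J)
j(-456, -413) - (-85*305 - 130) = 296*(-413) - (-85*305 - 130) = -122248 - (-25925 - 130) = -122248 - 1*(-26055) = -122248 + 26055 = -96193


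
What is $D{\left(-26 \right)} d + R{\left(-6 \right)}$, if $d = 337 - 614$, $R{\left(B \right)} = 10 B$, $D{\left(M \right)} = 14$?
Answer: $-3938$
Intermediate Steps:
$d = -277$
$D{\left(-26 \right)} d + R{\left(-6 \right)} = 14 \left(-277\right) + 10 \left(-6\right) = -3878 - 60 = -3938$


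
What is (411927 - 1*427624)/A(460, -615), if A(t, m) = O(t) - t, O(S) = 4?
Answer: 15697/456 ≈ 34.423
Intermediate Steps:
A(t, m) = 4 - t
(411927 - 1*427624)/A(460, -615) = (411927 - 1*427624)/(4 - 1*460) = (411927 - 427624)/(4 - 460) = -15697/(-456) = -15697*(-1/456) = 15697/456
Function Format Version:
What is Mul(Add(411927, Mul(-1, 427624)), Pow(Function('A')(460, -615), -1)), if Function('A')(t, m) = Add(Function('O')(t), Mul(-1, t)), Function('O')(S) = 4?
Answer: Rational(15697, 456) ≈ 34.423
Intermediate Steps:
Function('A')(t, m) = Add(4, Mul(-1, t))
Mul(Add(411927, Mul(-1, 427624)), Pow(Function('A')(460, -615), -1)) = Mul(Add(411927, Mul(-1, 427624)), Pow(Add(4, Mul(-1, 460)), -1)) = Mul(Add(411927, -427624), Pow(Add(4, -460), -1)) = Mul(-15697, Pow(-456, -1)) = Mul(-15697, Rational(-1, 456)) = Rational(15697, 456)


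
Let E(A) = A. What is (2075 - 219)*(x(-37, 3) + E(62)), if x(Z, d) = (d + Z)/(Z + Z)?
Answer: 4289216/37 ≈ 1.1592e+5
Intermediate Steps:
x(Z, d) = (Z + d)/(2*Z) (x(Z, d) = (Z + d)/((2*Z)) = (Z + d)*(1/(2*Z)) = (Z + d)/(2*Z))
(2075 - 219)*(x(-37, 3) + E(62)) = (2075 - 219)*((½)*(-37 + 3)/(-37) + 62) = 1856*((½)*(-1/37)*(-34) + 62) = 1856*(17/37 + 62) = 1856*(2311/37) = 4289216/37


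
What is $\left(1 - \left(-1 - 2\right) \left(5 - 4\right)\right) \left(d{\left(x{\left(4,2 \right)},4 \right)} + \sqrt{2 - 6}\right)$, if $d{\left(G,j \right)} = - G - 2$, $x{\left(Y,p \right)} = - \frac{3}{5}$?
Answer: $- \frac{28}{5} + 8 i \approx -5.6 + 8.0 i$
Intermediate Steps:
$x{\left(Y,p \right)} = - \frac{3}{5}$ ($x{\left(Y,p \right)} = \left(-3\right) \frac{1}{5} = - \frac{3}{5}$)
$d{\left(G,j \right)} = -2 - G$
$\left(1 - \left(-1 - 2\right) \left(5 - 4\right)\right) \left(d{\left(x{\left(4,2 \right)},4 \right)} + \sqrt{2 - 6}\right) = \left(1 - \left(-1 - 2\right) \left(5 - 4\right)\right) \left(\left(-2 - - \frac{3}{5}\right) + \sqrt{2 - 6}\right) = \left(1 - \left(-3\right) 1\right) \left(\left(-2 + \frac{3}{5}\right) + \sqrt{-4}\right) = \left(1 - -3\right) \left(- \frac{7}{5} + 2 i\right) = \left(1 + 3\right) \left(- \frac{7}{5} + 2 i\right) = 4 \left(- \frac{7}{5} + 2 i\right) = - \frac{28}{5} + 8 i$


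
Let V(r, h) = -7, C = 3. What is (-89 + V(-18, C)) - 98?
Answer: -194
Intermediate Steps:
(-89 + V(-18, C)) - 98 = (-89 - 7) - 98 = -96 - 98 = -194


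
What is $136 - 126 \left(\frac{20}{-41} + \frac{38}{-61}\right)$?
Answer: $\frac{690164}{2501} \approx 275.96$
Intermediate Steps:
$136 - 126 \left(\frac{20}{-41} + \frac{38}{-61}\right) = 136 - 126 \left(20 \left(- \frac{1}{41}\right) + 38 \left(- \frac{1}{61}\right)\right) = 136 - 126 \left(- \frac{20}{41} - \frac{38}{61}\right) = 136 - - \frac{350028}{2501} = 136 + \frac{350028}{2501} = \frac{690164}{2501}$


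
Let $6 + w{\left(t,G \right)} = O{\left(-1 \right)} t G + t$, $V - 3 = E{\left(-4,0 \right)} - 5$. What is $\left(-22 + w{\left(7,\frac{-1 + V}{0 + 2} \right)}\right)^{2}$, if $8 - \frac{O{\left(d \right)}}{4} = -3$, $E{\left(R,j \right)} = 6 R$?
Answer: $17464041$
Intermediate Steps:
$O{\left(d \right)} = 44$ ($O{\left(d \right)} = 32 - -12 = 32 + 12 = 44$)
$V = -26$ ($V = 3 + \left(6 \left(-4\right) - 5\right) = 3 - 29 = -26$)
$w{\left(t,G \right)} = -6 + t + 44 G t$ ($w{\left(t,G \right)} = -6 + \left(44 t G + t\right) = -6 + \left(44 G t + t\right) = -6 + \left(t + 44 G t\right) = -6 + t + 44 G t$)
$\left(-22 + w{\left(7,\frac{-1 + V}{0 + 2} \right)}\right)^{2} = \left(-22 + \left(-6 + 7 + 44 \frac{-1 - 26}{0 + 2} \cdot 7\right)\right)^{2} = \left(-22 + \left(-6 + 7 + 44 \left(- \frac{27}{2}\right) 7\right)\right)^{2} = \left(-22 - 4157\right)^{2} = \left(-4179\right)^{2} = 17464041$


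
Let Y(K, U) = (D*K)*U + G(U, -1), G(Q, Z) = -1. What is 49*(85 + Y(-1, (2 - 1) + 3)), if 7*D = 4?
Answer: 4004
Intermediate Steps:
D = 4/7 (D = (⅐)*4 = 4/7 ≈ 0.57143)
Y(K, U) = -1 + 4*K*U/7 (Y(K, U) = (4*K/7)*U - 1 = 4*K*U/7 - 1 = -1 + 4*K*U/7)
49*(85 + Y(-1, (2 - 1) + 3)) = 49*(85 + (-1 + (4/7)*(-1)*((2 - 1) + 3))) = 49*(85 + (-1 + (4/7)*(-1)*(1 + 3))) = 49*(85 + (-1 + (4/7)*(-1)*4)) = 49*(85 + (-1 - 16/7)) = 49*(85 - 23/7) = 49*(572/7) = 4004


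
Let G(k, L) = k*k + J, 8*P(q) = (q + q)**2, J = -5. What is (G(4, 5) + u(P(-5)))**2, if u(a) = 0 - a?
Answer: 9/4 ≈ 2.2500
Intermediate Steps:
P(q) = q**2/2 (P(q) = (q + q)**2/8 = (2*q)**2/8 = (4*q**2)/8 = q**2/2)
G(k, L) = -5 + k**2 (G(k, L) = k*k - 5 = k**2 - 5 = -5 + k**2)
u(a) = -a
(G(4, 5) + u(P(-5)))**2 = ((-5 + 4**2) - (-5)**2/2)**2 = ((-5 + 16) - 25/2)**2 = (11 - 1*25/2)**2 = (11 - 25/2)**2 = (-3/2)**2 = 9/4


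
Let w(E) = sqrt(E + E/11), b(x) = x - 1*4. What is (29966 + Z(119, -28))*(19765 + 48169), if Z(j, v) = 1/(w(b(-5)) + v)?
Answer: 4443950231734/2183 - 101901*I*sqrt(33)/2183 ≈ 2.0357e+9 - 268.15*I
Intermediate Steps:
b(x) = -4 + x (b(x) = x - 4 = -4 + x)
w(E) = 2*sqrt(33)*sqrt(E)/11 (w(E) = sqrt(E + E*(1/11)) = sqrt(E + E/11) = sqrt(12*E/11) = 2*sqrt(33)*sqrt(E)/11)
Z(j, v) = 1/(v + 6*I*sqrt(33)/11) (Z(j, v) = 1/(2*sqrt(33)*sqrt(-4 - 5)/11 + v) = 1/(2*sqrt(33)*sqrt(-9)/11 + v) = 1/(2*sqrt(33)*(3*I)/11 + v) = 1/(6*I*sqrt(33)/11 + v) = 1/(v + 6*I*sqrt(33)/11))
(29966 + Z(119, -28))*(19765 + 48169) = (29966 + 11/(11*(-28) + 6*I*sqrt(33)))*(19765 + 48169) = (29966 + 11/(-308 + 6*I*sqrt(33)))*67934 = 2035710244 + 747274/(-308 + 6*I*sqrt(33))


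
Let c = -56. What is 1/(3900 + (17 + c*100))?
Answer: -1/1683 ≈ -0.00059418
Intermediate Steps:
1/(3900 + (17 + c*100)) = 1/(3900 + (17 - 56*100)) = 1/(3900 + (17 - 5600)) = 1/(3900 - 5583) = 1/(-1683) = -1/1683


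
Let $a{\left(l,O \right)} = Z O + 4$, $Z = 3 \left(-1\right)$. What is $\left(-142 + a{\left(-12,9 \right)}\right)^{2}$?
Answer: $27225$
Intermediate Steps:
$Z = -3$
$a{\left(l,O \right)} = 4 - 3 O$ ($a{\left(l,O \right)} = - 3 O + 4 = 4 - 3 O$)
$\left(-142 + a{\left(-12,9 \right)}\right)^{2} = \left(-142 + \left(4 - 27\right)\right)^{2} = \left(-142 - 23\right)^{2} = \left(-165\right)^{2} = 27225$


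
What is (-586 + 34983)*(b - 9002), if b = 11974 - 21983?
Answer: -653921367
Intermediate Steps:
b = -10009
(-586 + 34983)*(b - 9002) = (-586 + 34983)*(-10009 - 9002) = 34397*(-19011) = -653921367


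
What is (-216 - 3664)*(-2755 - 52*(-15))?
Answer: 7663000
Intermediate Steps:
(-216 - 3664)*(-2755 - 52*(-15)) = -3880*(-2755 + 780) = -3880*(-1975) = 7663000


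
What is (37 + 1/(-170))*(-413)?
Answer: -2597357/170 ≈ -15279.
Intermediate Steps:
(37 + 1/(-170))*(-413) = (37 - 1/170)*(-413) = (6289/170)*(-413) = -2597357/170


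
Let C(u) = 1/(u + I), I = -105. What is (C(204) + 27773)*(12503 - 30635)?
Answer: -16618147232/33 ≈ -5.0358e+8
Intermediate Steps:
C(u) = 1/(-105 + u) (C(u) = 1/(u - 105) = 1/(-105 + u))
(C(204) + 27773)*(12503 - 30635) = (1/(-105 + 204) + 27773)*(12503 - 30635) = (1/99 + 27773)*(-18132) = (2749528/99)*(-18132) = -16618147232/33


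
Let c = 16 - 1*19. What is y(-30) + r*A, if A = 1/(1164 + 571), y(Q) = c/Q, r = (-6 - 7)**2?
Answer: 137/694 ≈ 0.19741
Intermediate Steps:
c = -3 (c = 16 - 19 = -3)
r = 169 (r = (-13)**2 = 169)
y(Q) = -3/Q
A = 1/1735 ≈ 0.00057637
y(-30) + r*A = -3/(-30) + 169*(1/1735) = -3*(-1/30) + 169/1735 = 1/10 + 169/1735 = 137/694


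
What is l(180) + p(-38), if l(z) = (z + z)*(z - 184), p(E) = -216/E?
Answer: -27252/19 ≈ -1434.3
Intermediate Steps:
l(z) = 2*z*(-184 + z) (l(z) = (2*z)*(-184 + z) = 2*z*(-184 + z))
l(180) + p(-38) = 2*180*(-184 + 180) - 216/(-38) = 2*180*(-4) - 216*(-1/38) = -1440 + 108/19 = -27252/19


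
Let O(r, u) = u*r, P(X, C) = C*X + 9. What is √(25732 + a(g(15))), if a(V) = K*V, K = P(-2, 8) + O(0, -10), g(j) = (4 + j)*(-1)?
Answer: √25865 ≈ 160.83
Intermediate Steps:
g(j) = -4 - j
P(X, C) = 9 + C*X
O(r, u) = r*u
K = -7 (K = (9 + 8*(-2)) + 0*(-10) = (9 - 16) + 0 = -7 + 0 = -7)
a(V) = -7*V
√(25732 + a(g(15))) = √(25732 - 7*(-4 - 1*15)) = √(25732 - 7*(-4 - 15)) = √(25732 - 7*(-19)) = √(25732 + 133) = √25865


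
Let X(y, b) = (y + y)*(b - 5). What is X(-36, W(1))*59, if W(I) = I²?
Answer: 16992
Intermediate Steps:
X(y, b) = 2*y*(-5 + b) (X(y, b) = (2*y)*(-5 + b) = 2*y*(-5 + b))
X(-36, W(1))*59 = (2*(-36)*(-5 + 1²))*59 = (2*(-36)*(-5 + 1))*59 = (2*(-36)*(-4))*59 = 288*59 = 16992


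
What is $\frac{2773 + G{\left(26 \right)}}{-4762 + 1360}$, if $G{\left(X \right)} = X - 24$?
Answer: $- \frac{925}{1134} \approx -0.8157$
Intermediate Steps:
$G{\left(X \right)} = -24 + X$
$\frac{2773 + G{\left(26 \right)}}{-4762 + 1360} = \frac{2773 + \left(-24 + 26\right)}{-4762 + 1360} = \frac{2773 + 2}{-3402} = 2775 \left(- \frac{1}{3402}\right) = - \frac{925}{1134}$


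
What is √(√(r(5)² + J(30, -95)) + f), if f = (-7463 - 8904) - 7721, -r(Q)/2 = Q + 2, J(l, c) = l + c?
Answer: √(-24088 + √131) ≈ 155.17*I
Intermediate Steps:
J(l, c) = c + l
r(Q) = -4 - 2*Q (r(Q) = -2*(Q + 2) = -2*(2 + Q) = -4 - 2*Q)
f = -24088 (f = -16367 - 7721 = -24088)
√(√(r(5)² + J(30, -95)) + f) = √(√((-4 - 2*5)² + (-95 + 30)) - 24088) = √(√((-4 - 10)² - 65) - 24088) = √(√((-14)² - 65) - 24088) = √(√(196 - 65) - 24088) = √(√131 - 24088) = √(-24088 + √131)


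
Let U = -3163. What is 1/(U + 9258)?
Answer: 1/6095 ≈ 0.00016407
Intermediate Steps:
1/(U + 9258) = 1/(-3163 + 9258) = 1/6095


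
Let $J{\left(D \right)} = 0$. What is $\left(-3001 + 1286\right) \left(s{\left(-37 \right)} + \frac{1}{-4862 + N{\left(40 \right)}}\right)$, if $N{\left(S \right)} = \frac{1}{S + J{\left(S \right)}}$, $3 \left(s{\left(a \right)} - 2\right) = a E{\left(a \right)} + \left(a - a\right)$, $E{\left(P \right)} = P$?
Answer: $- \frac{458605586075}{583437} \approx -7.8604 \cdot 10^{5}$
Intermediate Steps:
$s{\left(a \right)} = 2 + \frac{a^{2}}{3}$ ($s{\left(a \right)} = 2 + \frac{a a + \left(a - a\right)}{3} = 2 + \frac{a^{2} + 0}{3} = 2 + \frac{a^{2}}{3}$)
$N{\left(S \right)} = \frac{1}{S}$ ($N{\left(S \right)} = \frac{1}{S + 0} = \frac{1}{S}$)
$\left(-3001 + 1286\right) \left(s{\left(-37 \right)} + \frac{1}{-4862 + N{\left(40 \right)}}\right) = \left(-3001 + 1286\right) \left(\left(2 + \frac{\left(-37\right)^{2}}{3}\right) + \frac{1}{-4862 + \frac{1}{40}}\right) = - 1715 \left(\left(2 + \frac{1}{3} \cdot 1369\right) + \frac{1}{-4862 + \frac{1}{40}}\right) = - 1715 \left(\left(2 + \frac{1369}{3}\right) + \frac{1}{- \frac{194479}{40}}\right) = - 1715 \left(\frac{1375}{3} - \frac{40}{194479}\right) = \left(-1715\right) \frac{267408505}{583437} = - \frac{458605586075}{583437}$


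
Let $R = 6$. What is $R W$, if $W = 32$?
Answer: $192$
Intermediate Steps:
$R W = 6 \cdot 32 = 192$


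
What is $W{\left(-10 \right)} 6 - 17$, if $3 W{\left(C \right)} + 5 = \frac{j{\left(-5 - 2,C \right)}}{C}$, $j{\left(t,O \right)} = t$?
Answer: $- \frac{128}{5} \approx -25.6$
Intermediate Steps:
$W{\left(C \right)} = - \frac{5}{3} - \frac{7}{3 C}$ ($W{\left(C \right)} = - \frac{5}{3} + \frac{\left(-5 - 2\right) \frac{1}{C}}{3} = - \frac{5}{3} + \frac{\left(-7\right) \frac{1}{C}}{3} = - \frac{5}{3} - \frac{7}{3 C}$)
$W{\left(-10 \right)} 6 - 17 = \frac{-7 - -50}{3 \left(-10\right)} 6 - 17 = \frac{1}{3} \left(- \frac{1}{10}\right) \left(-7 + 50\right) 6 - 17 = \frac{1}{3} \left(- \frac{1}{10}\right) 43 \cdot 6 - 17 = \left(- \frac{43}{30}\right) 6 - 17 = - \frac{43}{5} - 17 = - \frac{128}{5}$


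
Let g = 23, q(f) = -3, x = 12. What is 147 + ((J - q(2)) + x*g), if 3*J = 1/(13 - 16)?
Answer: 3833/9 ≈ 425.89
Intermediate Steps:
J = -⅑ (J = 1/(3*(13 - 16)) = (⅓)/(-3) = (⅓)*(-⅓) = -⅑ ≈ -0.11111)
147 + ((J - q(2)) + x*g) = 147 + ((-⅑ - 1*(-3)) + 12*23) = 147 + ((-⅑ + 3) + 276) = 147 + (26/9 + 276) = 147 + 2510/9 = 3833/9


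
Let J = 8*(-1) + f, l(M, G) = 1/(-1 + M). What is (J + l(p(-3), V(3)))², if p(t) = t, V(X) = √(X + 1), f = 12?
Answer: 225/16 ≈ 14.063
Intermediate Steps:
V(X) = √(1 + X)
J = 4 (J = 8*(-1) + 12 = -8 + 12 = 4)
(J + l(p(-3), V(3)))² = (4 + 1/(-1 - 3))² = (4 + 1/(-4))² = (4 - ¼)² = (15/4)² = 225/16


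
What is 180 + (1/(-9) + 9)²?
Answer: 20980/81 ≈ 259.01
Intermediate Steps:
180 + (1/(-9) + 9)² = 180 + (-⅑ + 9)² = 180 + (80/9)² = 180 + 6400/81 = 20980/81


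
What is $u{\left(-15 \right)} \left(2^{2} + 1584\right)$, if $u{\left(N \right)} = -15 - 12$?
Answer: $-42876$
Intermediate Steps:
$u{\left(N \right)} = -27$ ($u{\left(N \right)} = -15 - 12 = -27$)
$u{\left(-15 \right)} \left(2^{2} + 1584\right) = - 27 \left(2^{2} + 1584\right) = - 27 \left(4 + 1584\right) = \left(-27\right) 1588 = -42876$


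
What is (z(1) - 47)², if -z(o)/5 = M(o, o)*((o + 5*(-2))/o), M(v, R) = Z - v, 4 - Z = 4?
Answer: 8464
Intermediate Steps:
Z = 0 (Z = 4 - 1*4 = 4 - 4 = 0)
M(v, R) = -v (M(v, R) = 0 - v = -v)
z(o) = -50 + 5*o (z(o) = -5*(-o)*(o + 5*(-2))/o = -5*(-o)*(o - 10)/o = -5*(-o)*(-10 + o)/o = -5*(10 - o) = -50 + 5*o)
(z(1) - 47)² = ((-50 + 5*1) - 47)² = ((-50 + 5) - 47)² = (-45 - 47)² = (-92)² = 8464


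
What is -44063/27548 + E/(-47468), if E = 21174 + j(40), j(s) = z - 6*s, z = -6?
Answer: -667026757/326912116 ≈ -2.0404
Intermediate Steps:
j(s) = -6 - 6*s
E = 20928 (E = 21174 + (-6 - 6*40) = 21174 + (-6 - 240) = 21174 - 246 = 20928)
-44063/27548 + E/(-47468) = -44063/27548 + 20928/(-47468) = -44063*1/27548 + 20928*(-1/47468) = -44063/27548 - 5232/11867 = -667026757/326912116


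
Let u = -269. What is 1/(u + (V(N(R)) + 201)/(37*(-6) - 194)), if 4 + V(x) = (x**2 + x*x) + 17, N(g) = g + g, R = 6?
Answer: -208/56203 ≈ -0.0037009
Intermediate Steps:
N(g) = 2*g
V(x) = 13 + 2*x**2 (V(x) = -4 + ((x**2 + x*x) + 17) = -4 + ((x**2 + x**2) + 17) = -4 + (2*x**2 + 17) = -4 + (17 + 2*x**2) = 13 + 2*x**2)
1/(u + (V(N(R)) + 201)/(37*(-6) - 194)) = 1/(-269 + ((13 + 2*(2*6)**2) + 201)/(37*(-6) - 194)) = 1/(-269 + ((13 + 2*12**2) + 201)/(-222 - 194)) = 1/(-269 + ((13 + 2*144) + 201)/(-416)) = 1/(-269 + ((13 + 288) + 201)*(-1/416)) = 1/(-269 + (301 + 201)*(-1/416)) = 1/(-269 + 502*(-1/416)) = 1/(-269 - 251/208) = 1/(-56203/208) = -208/56203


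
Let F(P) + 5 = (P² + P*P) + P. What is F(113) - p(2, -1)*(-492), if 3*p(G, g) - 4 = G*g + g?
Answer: 25810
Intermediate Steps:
p(G, g) = 4/3 + g/3 + G*g/3 (p(G, g) = 4/3 + (G*g + g)/3 = 4/3 + (g + G*g)/3 = 4/3 + (g/3 + G*g/3) = 4/3 + g/3 + G*g/3)
F(P) = -5 + P + 2*P² (F(P) = -5 + ((P² + P*P) + P) = -5 + ((P² + P²) + P) = -5 + (2*P² + P) = -5 + (P + 2*P²) = -5 + P + 2*P²)
F(113) - p(2, -1)*(-492) = (-5 + 113 + 2*113²) - (4/3 + (⅓)*(-1) + (⅓)*2*(-1))*(-492) = (-5 + 113 + 2*12769) - (4/3 - ⅓ - ⅔)*(-492) = (-5 + 113 + 25538) - (-492)/3 = 25646 - 1*(-164) = 25646 + 164 = 25810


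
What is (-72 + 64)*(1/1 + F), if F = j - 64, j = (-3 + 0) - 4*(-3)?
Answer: 432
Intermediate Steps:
j = 9 (j = -3 + 12 = 9)
F = -55 (F = 9 - 64 = -55)
(-72 + 64)*(1/1 + F) = (-72 + 64)*(1/1 - 55) = -8*(1 - 55) = -8*(-54) = 432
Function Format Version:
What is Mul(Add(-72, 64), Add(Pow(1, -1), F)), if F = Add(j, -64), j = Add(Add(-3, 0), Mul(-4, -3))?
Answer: 432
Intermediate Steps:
j = 9 (j = Add(-3, 12) = 9)
F = -55 (F = Add(9, -64) = -55)
Mul(Add(-72, 64), Add(Pow(1, -1), F)) = Mul(Add(-72, 64), Add(Pow(1, -1), -55)) = Mul(-8, Add(1, -55)) = Mul(-8, -54) = 432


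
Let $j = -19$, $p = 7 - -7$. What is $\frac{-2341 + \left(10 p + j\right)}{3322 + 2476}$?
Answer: $- \frac{1110}{2899} \approx -0.38289$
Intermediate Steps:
$p = 14$ ($p = 7 + 7 = 14$)
$\frac{-2341 + \left(10 p + j\right)}{3322 + 2476} = \frac{-2341 + \left(10 \cdot 14 - 19\right)}{3322 + 2476} = \frac{-2341 + \left(140 - 19\right)}{5798} = \left(-2341 + 121\right) \frac{1}{5798} = \left(-2220\right) \frac{1}{5798} = - \frac{1110}{2899}$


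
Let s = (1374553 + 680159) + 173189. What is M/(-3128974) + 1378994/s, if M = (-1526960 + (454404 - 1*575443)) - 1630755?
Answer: 5809787843755/3485522151787 ≈ 1.6668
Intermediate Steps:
s = 2227901 (s = 2054712 + 173189 = 2227901)
M = -3278754 (M = (-1526960 + (454404 - 575443)) - 1630755 = (-1526960 - 121039) - 1630755 = -1647999 - 1630755 = -3278754)
M/(-3128974) + 1378994/s = -3278754/(-3128974) + 1378994/2227901 = -3278754*(-1/3128974) + 1378994*(1/2227901) = 1639377/1564487 + 1378994/2227901 = 5809787843755/3485522151787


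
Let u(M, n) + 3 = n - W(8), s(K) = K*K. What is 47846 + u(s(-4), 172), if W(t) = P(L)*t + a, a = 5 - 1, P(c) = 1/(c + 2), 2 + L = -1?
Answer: 48019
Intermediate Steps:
L = -3 (L = -2 - 1 = -3)
P(c) = 1/(2 + c)
s(K) = K²
a = 4
W(t) = 4 - t (W(t) = t/(2 - 3) + 4 = t/(-1) + 4 = -t + 4 = 4 - t)
u(M, n) = 1 + n (u(M, n) = -3 + (n - (4 - 1*8)) = -3 + (n - (4 - 8)) = -3 + (n - 1*(-4)) = -3 + (n + 4) = -3 + (4 + n) = 1 + n)
47846 + u(s(-4), 172) = 47846 + (1 + 172) = 47846 + 173 = 48019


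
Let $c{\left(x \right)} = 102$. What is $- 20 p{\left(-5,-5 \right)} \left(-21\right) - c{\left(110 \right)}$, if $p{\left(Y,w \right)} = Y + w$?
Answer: $-4302$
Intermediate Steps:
$- 20 p{\left(-5,-5 \right)} \left(-21\right) - c{\left(110 \right)} = - 20 \left(-5 - 5\right) \left(-21\right) - 102 = \left(-20\right) \left(-10\right) \left(-21\right) - 102 = 200 \left(-21\right) - 102 = -4200 - 102 = -4302$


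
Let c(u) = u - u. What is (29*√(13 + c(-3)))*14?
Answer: 406*√13 ≈ 1463.9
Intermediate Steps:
c(u) = 0
(29*√(13 + c(-3)))*14 = (29*√(13 + 0))*14 = (29*√13)*14 = 406*√13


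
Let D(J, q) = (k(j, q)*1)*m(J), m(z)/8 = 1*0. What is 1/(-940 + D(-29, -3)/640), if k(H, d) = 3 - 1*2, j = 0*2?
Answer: -1/940 ≈ -0.0010638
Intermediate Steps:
m(z) = 0 (m(z) = 8*(1*0) = 8*0 = 0)
j = 0
k(H, d) = 1 (k(H, d) = 3 - 2 = 1)
D(J, q) = 0 (D(J, q) = (1*1)*0 = 1*0 = 0)
1/(-940 + D(-29, -3)/640) = 1/(-940 + 0/640) = 1/(-940 + 0*(1/640)) = 1/(-940 + 0) = 1/(-940) = -1/940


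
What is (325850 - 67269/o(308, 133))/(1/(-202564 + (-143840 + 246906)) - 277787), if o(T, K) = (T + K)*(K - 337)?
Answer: -1361702903311/1160848538934 ≈ -1.1730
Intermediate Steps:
o(T, K) = (-337 + K)*(K + T) (o(T, K) = (K + T)*(-337 + K) = (-337 + K)*(K + T))
(325850 - 67269/o(308, 133))/(1/(-202564 + (-143840 + 246906)) - 277787) = (325850 - 67269/(133² - 337*133 - 337*308 + 133*308))/(1/(-202564 + (-143840 + 246906)) - 277787) = (325850 - 67269/(17689 - 44821 - 103796 + 40964))/(1/(-202564 + 103066) - 277787) = (325850 - 67269/(-89964))/(1/(-99498) - 277787) = (325850 - 67269*(-1/89964))/(-1/99498 - 277787) = (325850 + 1319/1764)/(-27639250927/99498) = (574800719/1764)*(-99498/27639250927) = -1361702903311/1160848538934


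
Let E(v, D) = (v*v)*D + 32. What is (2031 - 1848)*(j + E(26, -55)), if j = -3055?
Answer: -7357149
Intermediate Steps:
E(v, D) = 32 + D*v² (E(v, D) = v²*D + 32 = D*v² + 32 = 32 + D*v²)
(2031 - 1848)*(j + E(26, -55)) = (2031 - 1848)*(-3055 + (32 - 55*26²)) = 183*(-3055 + (32 - 55*676)) = 183*(-3055 + (32 - 37180)) = 183*(-3055 - 37148) = 183*(-40203) = -7357149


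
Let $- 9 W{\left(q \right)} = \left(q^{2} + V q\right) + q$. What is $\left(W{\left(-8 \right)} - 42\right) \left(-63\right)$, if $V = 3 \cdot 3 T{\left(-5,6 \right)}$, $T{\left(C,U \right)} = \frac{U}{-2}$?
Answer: $4550$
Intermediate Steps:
$T{\left(C,U \right)} = - \frac{U}{2}$ ($T{\left(C,U \right)} = U \left(- \frac{1}{2}\right) = - \frac{U}{2}$)
$V = -27$ ($V = 3 \cdot 3 \left(\left(- \frac{1}{2}\right) 6\right) = 9 \left(-3\right) = -27$)
$W{\left(q \right)} = - \frac{q^{2}}{9} + \frac{26 q}{9}$ ($W{\left(q \right)} = - \frac{\left(q^{2} - 27 q\right) + q}{9} = - \frac{q^{2} - 26 q}{9} = - \frac{q^{2}}{9} + \frac{26 q}{9}$)
$\left(W{\left(-8 \right)} - 42\right) \left(-63\right) = \left(\frac{1}{9} \left(-8\right) \left(26 - -8\right) - 42\right) \left(-63\right) = \left(\frac{1}{9} \left(-8\right) \left(26 + 8\right) - 42\right) \left(-63\right) = \left(\frac{1}{9} \left(-8\right) 34 - 42\right) \left(-63\right) = \left(- \frac{272}{9} - 42\right) \left(-63\right) = \left(- \frac{650}{9}\right) \left(-63\right) = 4550$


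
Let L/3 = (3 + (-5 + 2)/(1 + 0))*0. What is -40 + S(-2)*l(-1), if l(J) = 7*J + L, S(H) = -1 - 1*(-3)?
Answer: -54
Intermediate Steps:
S(H) = 2 (S(H) = -1 + 3 = 2)
L = 0 (L = 3*((3 + (-5 + 2)/(1 + 0))*0) = 3*((3 - 3/1)*0) = 3*((3 - 3*1)*0) = 3*((3 - 3)*0) = 3*(0*0) = 3*0 = 0)
l(J) = 7*J (l(J) = 7*J + 0 = 7*J)
-40 + S(-2)*l(-1) = -40 + 2*(7*(-1)) = -40 + 2*(-7) = -40 - 14 = -54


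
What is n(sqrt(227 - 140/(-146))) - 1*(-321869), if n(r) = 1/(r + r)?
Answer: 321869 + sqrt(73)/258 ≈ 3.2187e+5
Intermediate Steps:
n(r) = 1/(2*r)
n(sqrt(227 - 140/(-146))) - 1*(-321869) = 1/(2*(sqrt(227 - 140/(-146)))) - 1*(-321869) = 1/(2*(sqrt(227 - 140*(-1/146)))) + 321869 = 1/(2*(sqrt(227 + 70/73))) + 321869 = 1/(2*(sqrt(16641/73))) + 321869 = 1/(2*((129*sqrt(73)/73))) + 321869 = (sqrt(73)/129)/2 + 321869 = sqrt(73)/258 + 321869 = 321869 + sqrt(73)/258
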